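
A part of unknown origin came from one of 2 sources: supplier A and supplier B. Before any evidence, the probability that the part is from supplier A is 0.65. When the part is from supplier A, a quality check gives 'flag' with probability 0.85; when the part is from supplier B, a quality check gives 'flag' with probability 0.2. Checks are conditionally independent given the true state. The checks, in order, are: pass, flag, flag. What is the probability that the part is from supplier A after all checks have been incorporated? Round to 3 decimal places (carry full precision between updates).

0.863

After 'pass': P(supplier A) = 0.15·0.6500 / (0.15·0.6500 + 0.8·0.3500) ≈ 0.2583
After 'flag': P(supplier A) = 0.85·0.2583 / (0.85·0.2583 + 0.2·0.7417) ≈ 0.5968
After 'flag': P(supplier A) = 0.85·0.5968 / (0.85·0.5968 + 0.2·0.4032) ≈ 0.8628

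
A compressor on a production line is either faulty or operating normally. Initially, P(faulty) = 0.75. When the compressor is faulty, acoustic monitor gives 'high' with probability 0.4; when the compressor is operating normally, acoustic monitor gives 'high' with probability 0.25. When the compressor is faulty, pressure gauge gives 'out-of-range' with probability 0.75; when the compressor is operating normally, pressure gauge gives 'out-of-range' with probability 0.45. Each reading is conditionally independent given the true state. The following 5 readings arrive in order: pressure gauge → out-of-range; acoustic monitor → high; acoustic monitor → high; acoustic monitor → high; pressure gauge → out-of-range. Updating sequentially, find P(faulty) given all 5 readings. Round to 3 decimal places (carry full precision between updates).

0.972

After pressure gauge='out-of-range': P(faulty) = 0.75·0.7500 / (0.75·0.7500 + 0.45·0.2500) ≈ 0.8333
After acoustic monitor='high': P(faulty) = 0.4·0.8333 / (0.4·0.8333 + 0.25·0.1667) ≈ 0.8889
After acoustic monitor='high': P(faulty) = 0.4·0.8889 / (0.4·0.8889 + 0.25·0.1111) ≈ 0.9275
After acoustic monitor='high': P(faulty) = 0.4·0.9275 / (0.4·0.9275 + 0.25·0.0725) ≈ 0.9534
After pressure gauge='out-of-range': P(faulty) = 0.75·0.9534 / (0.75·0.9534 + 0.45·0.0466) ≈ 0.9715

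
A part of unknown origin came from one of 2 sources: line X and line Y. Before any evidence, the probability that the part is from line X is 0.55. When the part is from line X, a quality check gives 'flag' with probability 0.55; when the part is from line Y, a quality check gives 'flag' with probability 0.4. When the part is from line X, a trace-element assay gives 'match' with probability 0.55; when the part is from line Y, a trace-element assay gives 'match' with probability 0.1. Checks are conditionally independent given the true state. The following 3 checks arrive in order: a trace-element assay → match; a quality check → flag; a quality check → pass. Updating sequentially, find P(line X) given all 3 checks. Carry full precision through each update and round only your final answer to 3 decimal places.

Apply Bayes' rule sequentially, carrying P(line X) forward.
After a trace-element assay='match': P(line X) = 0.55·0.5500 / (0.55·0.5500 + 0.1·0.4500) ≈ 0.8705
After a quality check='flag': P(line X) = 0.55·0.8705 / (0.55·0.8705 + 0.4·0.1295) ≈ 0.9024
After a quality check='pass': P(line X) = 0.45·0.9024 / (0.45·0.9024 + 0.6·0.0976) ≈ 0.8739

0.874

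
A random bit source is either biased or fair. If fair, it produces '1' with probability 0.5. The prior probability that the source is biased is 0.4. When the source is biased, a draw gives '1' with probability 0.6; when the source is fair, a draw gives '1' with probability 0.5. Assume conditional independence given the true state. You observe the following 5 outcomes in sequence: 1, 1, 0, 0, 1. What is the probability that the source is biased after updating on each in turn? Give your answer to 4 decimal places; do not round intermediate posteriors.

0.4244

Each posterior becomes the prior for the next update.
After '1': P(biased) = 0.6·0.4000 / (0.6·0.4000 + 0.5·0.6000) ≈ 0.4444
After '1': P(biased) = 0.6·0.4444 / (0.6·0.4444 + 0.5·0.5556) ≈ 0.4898
After '0': P(biased) = 0.4·0.4898 / (0.4·0.4898 + 0.5·0.5102) ≈ 0.4344
After '0': P(biased) = 0.4·0.4344 / (0.4·0.4344 + 0.5·0.5656) ≈ 0.3806
After '1': P(biased) = 0.6·0.3806 / (0.6·0.3806 + 0.5·0.6194) ≈ 0.4244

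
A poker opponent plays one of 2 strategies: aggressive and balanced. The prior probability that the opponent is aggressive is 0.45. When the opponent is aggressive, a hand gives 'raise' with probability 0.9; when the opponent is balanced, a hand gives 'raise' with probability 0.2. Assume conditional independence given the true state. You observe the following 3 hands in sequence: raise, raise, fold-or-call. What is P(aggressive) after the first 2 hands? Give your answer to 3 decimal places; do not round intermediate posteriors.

After 'raise': P(aggressive) = 0.9·0.4500 / (0.9·0.4500 + 0.2·0.5500) ≈ 0.7864
After 'raise': P(aggressive) = 0.9·0.7864 / (0.9·0.7864 + 0.2·0.2136) ≈ 0.9431

0.943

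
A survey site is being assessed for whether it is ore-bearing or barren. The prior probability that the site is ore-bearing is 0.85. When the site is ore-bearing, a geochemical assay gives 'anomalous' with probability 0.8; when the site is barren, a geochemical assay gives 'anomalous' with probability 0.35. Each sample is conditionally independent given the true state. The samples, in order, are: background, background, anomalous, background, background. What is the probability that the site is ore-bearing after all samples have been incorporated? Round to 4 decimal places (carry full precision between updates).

0.1040

After 'background': P(ore) = 0.2·0.8500 / (0.2·0.8500 + 0.65·0.1500) ≈ 0.6355
After 'background': P(ore) = 0.2·0.6355 / (0.2·0.6355 + 0.65·0.3645) ≈ 0.3492
After 'anomalous': P(ore) = 0.8·0.3492 / (0.8·0.3492 + 0.35·0.6508) ≈ 0.5508
After 'background': P(ore) = 0.2·0.5508 / (0.2·0.5508 + 0.65·0.4492) ≈ 0.2739
After 'background': P(ore) = 0.2·0.2739 / (0.2·0.2739 + 0.65·0.7261) ≈ 0.1040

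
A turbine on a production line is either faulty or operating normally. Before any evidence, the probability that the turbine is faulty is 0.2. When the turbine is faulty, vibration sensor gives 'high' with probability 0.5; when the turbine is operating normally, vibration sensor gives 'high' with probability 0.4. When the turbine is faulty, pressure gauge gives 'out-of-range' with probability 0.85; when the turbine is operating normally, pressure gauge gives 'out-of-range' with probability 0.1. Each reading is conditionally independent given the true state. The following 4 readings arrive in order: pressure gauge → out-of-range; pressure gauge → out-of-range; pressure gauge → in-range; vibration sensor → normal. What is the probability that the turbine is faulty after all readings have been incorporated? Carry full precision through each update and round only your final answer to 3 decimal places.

0.715

Apply Bayes' rule sequentially, carrying P(faulty) forward.
After pressure gauge='out-of-range': P(faulty) = 0.85·0.2000 / (0.85·0.2000 + 0.1·0.8000) ≈ 0.6800
After pressure gauge='out-of-range': P(faulty) = 0.85·0.6800 / (0.85·0.6800 + 0.1·0.3200) ≈ 0.9475
After pressure gauge='in-range': P(faulty) = 0.15·0.9475 / (0.15·0.9475 + 0.9·0.0525) ≈ 0.7506
After vibration sensor='normal': P(faulty) = 0.5·0.7506 / (0.5·0.7506 + 0.6·0.2494) ≈ 0.7150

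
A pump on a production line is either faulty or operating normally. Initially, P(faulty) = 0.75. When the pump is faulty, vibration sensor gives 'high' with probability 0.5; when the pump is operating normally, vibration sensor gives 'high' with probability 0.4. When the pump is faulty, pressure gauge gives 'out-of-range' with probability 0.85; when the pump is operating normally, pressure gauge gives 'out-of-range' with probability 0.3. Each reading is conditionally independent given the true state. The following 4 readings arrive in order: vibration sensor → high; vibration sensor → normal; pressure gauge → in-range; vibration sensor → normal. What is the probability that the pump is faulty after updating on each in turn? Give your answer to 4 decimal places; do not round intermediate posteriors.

0.3582

Each posterior becomes the prior for the next update.
After vibration sensor='high': P(faulty) = 0.5·0.7500 / (0.5·0.7500 + 0.4·0.2500) ≈ 0.7895
After vibration sensor='normal': P(faulty) = 0.5·0.7895 / (0.5·0.7895 + 0.6·0.2105) ≈ 0.7576
After pressure gauge='in-range': P(faulty) = 0.15·0.7576 / (0.15·0.7576 + 0.7·0.2424) ≈ 0.4011
After vibration sensor='normal': P(faulty) = 0.5·0.4011 / (0.5·0.4011 + 0.6·0.5989) ≈ 0.3582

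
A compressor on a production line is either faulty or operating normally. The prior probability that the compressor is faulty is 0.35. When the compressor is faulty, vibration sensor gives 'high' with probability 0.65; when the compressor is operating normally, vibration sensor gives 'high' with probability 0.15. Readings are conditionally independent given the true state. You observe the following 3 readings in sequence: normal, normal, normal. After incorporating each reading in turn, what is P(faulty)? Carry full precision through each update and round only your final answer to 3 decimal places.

After 'normal': P(faulty) = 0.35·0.3500 / (0.35·0.3500 + 0.85·0.6500) ≈ 0.1815
After 'normal': P(faulty) = 0.35·0.1815 / (0.35·0.1815 + 0.85·0.8185) ≈ 0.0837
After 'normal': P(faulty) = 0.35·0.0837 / (0.35·0.0837 + 0.85·0.9163) ≈ 0.0362

0.036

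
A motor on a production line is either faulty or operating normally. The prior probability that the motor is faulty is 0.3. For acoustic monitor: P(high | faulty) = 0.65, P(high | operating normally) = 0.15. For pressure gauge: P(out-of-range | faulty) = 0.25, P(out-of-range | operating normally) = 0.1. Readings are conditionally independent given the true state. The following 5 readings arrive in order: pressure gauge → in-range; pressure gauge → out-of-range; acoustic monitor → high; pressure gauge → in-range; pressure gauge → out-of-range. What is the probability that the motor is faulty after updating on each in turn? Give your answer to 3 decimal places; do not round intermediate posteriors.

0.890

Each posterior becomes the prior for the next update.
After pressure gauge='in-range': P(faulty) = 0.75·0.3000 / (0.75·0.3000 + 0.9·0.7000) ≈ 0.2632
After pressure gauge='out-of-range': P(faulty) = 0.25·0.2632 / (0.25·0.2632 + 0.1·0.7368) ≈ 0.4717
After acoustic monitor='high': P(faulty) = 0.65·0.4717 / (0.65·0.4717 + 0.15·0.5283) ≈ 0.7946
After pressure gauge='in-range': P(faulty) = 0.75·0.7946 / (0.75·0.7946 + 0.9·0.2054) ≈ 0.7633
After pressure gauge='out-of-range': P(faulty) = 0.25·0.7633 / (0.25·0.7633 + 0.1·0.2367) ≈ 0.8896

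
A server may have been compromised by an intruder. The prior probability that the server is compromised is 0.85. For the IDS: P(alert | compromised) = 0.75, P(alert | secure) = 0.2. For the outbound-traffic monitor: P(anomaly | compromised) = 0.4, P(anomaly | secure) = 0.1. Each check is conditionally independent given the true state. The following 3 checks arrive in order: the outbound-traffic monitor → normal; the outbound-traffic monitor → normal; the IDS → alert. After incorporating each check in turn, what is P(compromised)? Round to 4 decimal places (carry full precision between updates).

After the outbound-traffic monitor='normal': P(compromised) = 0.6·0.8500 / (0.6·0.8500 + 0.9·0.1500) ≈ 0.7907
After the outbound-traffic monitor='normal': P(compromised) = 0.6·0.7907 / (0.6·0.7907 + 0.9·0.2093) ≈ 0.7158
After the IDS='alert': P(compromised) = 0.75·0.7158 / (0.75·0.7158 + 0.2·0.2842) ≈ 0.9043

0.9043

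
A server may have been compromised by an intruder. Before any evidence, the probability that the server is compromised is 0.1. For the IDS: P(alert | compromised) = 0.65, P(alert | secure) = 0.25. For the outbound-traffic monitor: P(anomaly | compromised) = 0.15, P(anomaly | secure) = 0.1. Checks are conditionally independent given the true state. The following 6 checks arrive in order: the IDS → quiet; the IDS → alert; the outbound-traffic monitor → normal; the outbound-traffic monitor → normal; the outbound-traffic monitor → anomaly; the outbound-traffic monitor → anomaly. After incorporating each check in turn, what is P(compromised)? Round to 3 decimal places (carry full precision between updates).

0.213

Each posterior becomes the prior for the next update.
After the IDS='quiet': P(compromised) = 0.35·0.1000 / (0.35·0.1000 + 0.75·0.9000) ≈ 0.0493
After the IDS='alert': P(compromised) = 0.65·0.0493 / (0.65·0.0493 + 0.25·0.9507) ≈ 0.1188
After the outbound-traffic monitor='normal': P(compromised) = 0.85·0.1188 / (0.85·0.1188 + 0.9·0.8812) ≈ 0.1129
After the outbound-traffic monitor='normal': P(compromised) = 0.85·0.1129 / (0.85·0.1129 + 0.9·0.8871) ≈ 0.1073
After the outbound-traffic monitor='anomaly': P(compromised) = 0.15·0.1073 / (0.15·0.1073 + 0.1·0.8927) ≈ 0.1528
After the outbound-traffic monitor='anomaly': P(compromised) = 0.15·0.1528 / (0.15·0.1528 + 0.1·0.8472) ≈ 0.2129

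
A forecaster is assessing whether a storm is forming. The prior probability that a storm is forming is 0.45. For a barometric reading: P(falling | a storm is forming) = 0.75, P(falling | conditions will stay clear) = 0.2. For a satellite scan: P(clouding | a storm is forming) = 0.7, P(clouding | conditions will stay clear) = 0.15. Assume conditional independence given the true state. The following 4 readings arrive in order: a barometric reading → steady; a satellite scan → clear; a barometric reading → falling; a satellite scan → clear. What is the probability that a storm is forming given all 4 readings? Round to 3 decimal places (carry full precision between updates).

0.107

After a barometric reading='steady': P(storm) = 0.25·0.4500 / (0.25·0.4500 + 0.8·0.5500) ≈ 0.2036
After a satellite scan='clear': P(storm) = 0.3·0.2036 / (0.3·0.2036 + 0.85·0.7964) ≈ 0.0828
After a barometric reading='falling': P(storm) = 0.75·0.0828 / (0.75·0.0828 + 0.2·0.9172) ≈ 0.2528
After a satellite scan='clear': P(storm) = 0.3·0.2528 / (0.3·0.2528 + 0.85·0.7472) ≈ 0.1067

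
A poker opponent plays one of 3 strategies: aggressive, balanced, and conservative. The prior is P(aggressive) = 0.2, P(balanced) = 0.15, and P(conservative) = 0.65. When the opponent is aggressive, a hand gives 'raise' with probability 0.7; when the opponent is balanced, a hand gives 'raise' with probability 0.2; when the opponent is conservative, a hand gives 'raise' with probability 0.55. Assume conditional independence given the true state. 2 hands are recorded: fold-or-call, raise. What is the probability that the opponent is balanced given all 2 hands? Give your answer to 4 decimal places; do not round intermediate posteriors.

0.1058

After 'fold-or-call': normaliser = 0.3·0.2000 + 0.8·0.1500 + 0.45·0.6500; P(aggressive) ≈ 0.1270, P(balanced) ≈ 0.2540, P(conservative) ≈ 0.6190
After 'raise': normaliser = 0.7·0.1270 + 0.2·0.2540 + 0.55·0.6190; P(aggressive) ≈ 0.1851, P(balanced) ≈ 0.1058, P(conservative) ≈ 0.7091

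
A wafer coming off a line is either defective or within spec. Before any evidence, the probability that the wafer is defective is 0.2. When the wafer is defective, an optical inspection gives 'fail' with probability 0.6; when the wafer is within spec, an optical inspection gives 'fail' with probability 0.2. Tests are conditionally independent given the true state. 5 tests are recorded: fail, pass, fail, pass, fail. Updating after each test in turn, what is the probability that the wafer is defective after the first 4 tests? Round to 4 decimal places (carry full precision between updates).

After 'fail': P(defective) = 0.6·0.2000 / (0.6·0.2000 + 0.2·0.8000) ≈ 0.4286
After 'pass': P(defective) = 0.4·0.4286 / (0.4·0.4286 + 0.8·0.5714) ≈ 0.2727
After 'fail': P(defective) = 0.6·0.2727 / (0.6·0.2727 + 0.2·0.7273) ≈ 0.5294
After 'pass': P(defective) = 0.4·0.5294 / (0.4·0.5294 + 0.8·0.4706) ≈ 0.3600

0.3600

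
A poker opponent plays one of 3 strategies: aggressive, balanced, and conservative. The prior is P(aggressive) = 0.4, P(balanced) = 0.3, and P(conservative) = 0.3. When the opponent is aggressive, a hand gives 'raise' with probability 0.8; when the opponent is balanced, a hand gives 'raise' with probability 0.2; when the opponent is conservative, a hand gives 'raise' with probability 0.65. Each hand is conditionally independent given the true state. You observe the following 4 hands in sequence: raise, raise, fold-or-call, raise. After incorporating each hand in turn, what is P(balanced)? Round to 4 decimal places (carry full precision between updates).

Apply Bayes' rule sequentially, carrying P(balanced) forward.
After 'raise': normaliser = 0.8·0.4000 + 0.2·0.3000 + 0.65·0.3000; P(aggressive) ≈ 0.5565, P(balanced) ≈ 0.1043, P(conservative) ≈ 0.3391
After 'raise': normaliser = 0.8·0.5565 + 0.2·0.1043 + 0.65·0.3391; P(aggressive) ≈ 0.6485, P(balanced) ≈ 0.0304, P(conservative) ≈ 0.3211
After 'fold-or-call': normaliser = 0.2·0.6485 + 0.8·0.0304 + 0.35·0.3211; P(aggressive) ≈ 0.4869, P(balanced) ≈ 0.0913, P(conservative) ≈ 0.4218
After 'raise': normaliser = 0.8·0.4869 + 0.2·0.0913 + 0.65·0.4218; P(aggressive) ≈ 0.5711, P(balanced) ≈ 0.0268, P(conservative) ≈ 0.4021

0.0268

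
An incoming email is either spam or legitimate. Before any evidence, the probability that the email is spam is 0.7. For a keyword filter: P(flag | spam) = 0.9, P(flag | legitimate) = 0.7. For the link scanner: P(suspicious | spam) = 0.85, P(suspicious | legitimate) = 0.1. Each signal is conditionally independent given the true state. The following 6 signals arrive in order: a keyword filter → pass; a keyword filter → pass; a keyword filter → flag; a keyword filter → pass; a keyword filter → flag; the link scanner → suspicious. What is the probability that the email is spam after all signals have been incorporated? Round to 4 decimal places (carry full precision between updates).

Each posterior becomes the prior for the next update.
After a keyword filter='pass': P(spam) = 0.1·0.7000 / (0.1·0.7000 + 0.3·0.3000) ≈ 0.4375
After a keyword filter='pass': P(spam) = 0.1·0.4375 / (0.1·0.4375 + 0.3·0.5625) ≈ 0.2059
After a keyword filter='flag': P(spam) = 0.9·0.2059 / (0.9·0.2059 + 0.7·0.7941) ≈ 0.2500
After a keyword filter='pass': P(spam) = 0.1·0.2500 / (0.1·0.2500 + 0.3·0.7500) ≈ 0.1000
After a keyword filter='flag': P(spam) = 0.9·0.1000 / (0.9·0.1000 + 0.7·0.9000) ≈ 0.1250
After the link scanner='suspicious': P(spam) = 0.85·0.1250 / (0.85·0.1250 + 0.1·0.8750) ≈ 0.5484

0.5484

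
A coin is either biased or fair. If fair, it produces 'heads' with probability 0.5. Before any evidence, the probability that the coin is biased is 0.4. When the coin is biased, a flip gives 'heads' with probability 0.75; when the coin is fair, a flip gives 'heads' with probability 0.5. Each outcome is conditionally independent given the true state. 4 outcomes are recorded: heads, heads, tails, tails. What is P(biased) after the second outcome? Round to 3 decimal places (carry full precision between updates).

Apply Bayes' rule sequentially, carrying P(biased) forward.
After 'heads': P(biased) = 0.75·0.4000 / (0.75·0.4000 + 0.5·0.6000) ≈ 0.5000
After 'heads': P(biased) = 0.75·0.5000 / (0.75·0.5000 + 0.5·0.5000) ≈ 0.6000

0.600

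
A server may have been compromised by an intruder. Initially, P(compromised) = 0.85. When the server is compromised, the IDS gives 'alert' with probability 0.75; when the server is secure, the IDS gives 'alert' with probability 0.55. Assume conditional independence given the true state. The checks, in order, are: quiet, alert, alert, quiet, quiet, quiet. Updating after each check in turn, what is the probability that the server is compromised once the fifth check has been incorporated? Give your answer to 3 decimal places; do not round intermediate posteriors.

0.644

After 'quiet': P(compromised) = 0.25·0.8500 / (0.25·0.8500 + 0.45·0.1500) ≈ 0.7589
After 'alert': P(compromised) = 0.75·0.7589 / (0.75·0.7589 + 0.55·0.2411) ≈ 0.8111
After 'alert': P(compromised) = 0.75·0.8111 / (0.75·0.8111 + 0.55·0.1889) ≈ 0.8541
After 'quiet': P(compromised) = 0.25·0.8541 / (0.25·0.8541 + 0.45·0.1459) ≈ 0.7648
After 'quiet': P(compromised) = 0.25·0.7648 / (0.25·0.7648 + 0.45·0.2352) ≈ 0.6437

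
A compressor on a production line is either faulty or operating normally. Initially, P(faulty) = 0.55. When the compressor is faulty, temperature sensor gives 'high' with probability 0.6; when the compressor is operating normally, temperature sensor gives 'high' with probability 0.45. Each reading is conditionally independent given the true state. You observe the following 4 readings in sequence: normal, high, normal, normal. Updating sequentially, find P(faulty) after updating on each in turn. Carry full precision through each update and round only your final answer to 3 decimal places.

After 'normal': P(faulty) = 0.4·0.5500 / (0.4·0.5500 + 0.55·0.4500) ≈ 0.4706
After 'high': P(faulty) = 0.6·0.4706 / (0.6·0.4706 + 0.45·0.5294) ≈ 0.5424
After 'normal': P(faulty) = 0.4·0.5424 / (0.4·0.5424 + 0.55·0.4576) ≈ 0.4629
After 'normal': P(faulty) = 0.4·0.4629 / (0.4·0.4629 + 0.55·0.5371) ≈ 0.3853

0.385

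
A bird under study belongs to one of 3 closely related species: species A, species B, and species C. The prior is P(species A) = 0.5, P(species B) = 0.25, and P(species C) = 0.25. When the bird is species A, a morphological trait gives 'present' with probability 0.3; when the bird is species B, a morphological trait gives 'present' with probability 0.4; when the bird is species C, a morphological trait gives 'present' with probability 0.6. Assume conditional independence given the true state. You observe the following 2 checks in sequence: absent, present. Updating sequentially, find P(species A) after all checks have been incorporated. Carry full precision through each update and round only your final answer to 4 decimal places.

0.4667

After 'absent': normaliser = 0.7·0.5000 + 0.6·0.2500 + 0.4·0.2500; P(species A) ≈ 0.5833, P(species B) ≈ 0.2500, P(species C) ≈ 0.1667
After 'present': normaliser = 0.3·0.5833 + 0.4·0.2500 + 0.6·0.1667; P(species A) ≈ 0.4667, P(species B) ≈ 0.2667, P(species C) ≈ 0.2667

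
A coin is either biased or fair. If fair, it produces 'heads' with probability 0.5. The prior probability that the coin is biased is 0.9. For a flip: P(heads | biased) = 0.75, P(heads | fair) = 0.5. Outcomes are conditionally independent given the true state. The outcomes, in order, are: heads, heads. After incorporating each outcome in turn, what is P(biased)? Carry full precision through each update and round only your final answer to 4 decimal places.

After 'heads': P(biased) = 0.75·0.9000 / (0.75·0.9000 + 0.5·0.1000) ≈ 0.9310
After 'heads': P(biased) = 0.75·0.9310 / (0.75·0.9310 + 0.5·0.0690) ≈ 0.9529

0.9529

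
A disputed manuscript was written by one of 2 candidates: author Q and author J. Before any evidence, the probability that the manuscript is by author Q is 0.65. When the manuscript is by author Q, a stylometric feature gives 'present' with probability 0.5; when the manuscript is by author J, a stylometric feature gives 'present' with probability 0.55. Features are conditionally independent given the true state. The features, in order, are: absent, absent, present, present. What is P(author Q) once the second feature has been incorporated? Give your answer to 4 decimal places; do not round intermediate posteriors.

0.6963

After 'absent': P(author Q) = 0.5·0.6500 / (0.5·0.6500 + 0.45·0.3500) ≈ 0.6736
After 'absent': P(author Q) = 0.5·0.6736 / (0.5·0.6736 + 0.45·0.3264) ≈ 0.6963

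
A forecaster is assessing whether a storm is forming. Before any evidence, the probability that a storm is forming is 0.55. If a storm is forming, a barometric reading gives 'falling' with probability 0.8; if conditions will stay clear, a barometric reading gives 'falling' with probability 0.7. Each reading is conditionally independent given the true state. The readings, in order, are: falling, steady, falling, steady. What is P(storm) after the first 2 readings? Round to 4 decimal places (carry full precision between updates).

0.4822

After 'falling': P(storm) = 0.8·0.5500 / (0.8·0.5500 + 0.7·0.4500) ≈ 0.5828
After 'steady': P(storm) = 0.2·0.5828 / (0.2·0.5828 + 0.3·0.4172) ≈ 0.4822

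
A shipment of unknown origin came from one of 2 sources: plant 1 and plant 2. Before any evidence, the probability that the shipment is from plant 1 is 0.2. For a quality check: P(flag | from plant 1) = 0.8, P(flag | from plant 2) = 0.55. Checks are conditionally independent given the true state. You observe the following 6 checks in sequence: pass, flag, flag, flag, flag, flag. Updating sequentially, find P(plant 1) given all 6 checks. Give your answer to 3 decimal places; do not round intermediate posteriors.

0.420

After 'pass': P(plant 1) = 0.2·0.2000 / (0.2·0.2000 + 0.45·0.8000) ≈ 0.1000
After 'flag': P(plant 1) = 0.8·0.1000 / (0.8·0.1000 + 0.55·0.9000) ≈ 0.1391
After 'flag': P(plant 1) = 0.8·0.1391 / (0.8·0.1391 + 0.55·0.8609) ≈ 0.1903
After 'flag': P(plant 1) = 0.8·0.1903 / (0.8·0.1903 + 0.55·0.8097) ≈ 0.2548
After 'flag': P(plant 1) = 0.8·0.2548 / (0.8·0.2548 + 0.55·0.7452) ≈ 0.3322
After 'flag': P(plant 1) = 0.8·0.3322 / (0.8·0.3322 + 0.55·0.6678) ≈ 0.4198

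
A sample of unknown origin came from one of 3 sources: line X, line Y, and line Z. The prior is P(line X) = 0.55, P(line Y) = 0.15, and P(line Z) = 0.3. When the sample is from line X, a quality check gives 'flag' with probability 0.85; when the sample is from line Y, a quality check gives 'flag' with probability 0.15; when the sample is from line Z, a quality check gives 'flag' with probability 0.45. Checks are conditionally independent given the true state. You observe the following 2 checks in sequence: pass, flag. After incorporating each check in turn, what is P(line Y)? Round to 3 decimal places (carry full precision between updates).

After 'pass': normaliser = 0.15·0.5500 + 0.85·0.1500 + 0.55·0.3000; P(line X) ≈ 0.2200, P(line Y) ≈ 0.3400, P(line Z) ≈ 0.4400
After 'flag': normaliser = 0.85·0.2200 + 0.15·0.3400 + 0.45·0.4400; P(line X) ≈ 0.4289, P(line Y) ≈ 0.1170, P(line Z) ≈ 0.4541

0.117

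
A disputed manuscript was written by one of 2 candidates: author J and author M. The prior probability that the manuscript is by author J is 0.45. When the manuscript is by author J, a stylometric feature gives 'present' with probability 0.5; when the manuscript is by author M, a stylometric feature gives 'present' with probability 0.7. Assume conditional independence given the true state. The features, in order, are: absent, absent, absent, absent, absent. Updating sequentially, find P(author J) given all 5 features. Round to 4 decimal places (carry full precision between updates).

After 'absent': P(author J) = 0.5·0.4500 / (0.5·0.4500 + 0.3·0.5500) ≈ 0.5769
After 'absent': P(author J) = 0.5·0.5769 / (0.5·0.5769 + 0.3·0.4231) ≈ 0.6944
After 'absent': P(author J) = 0.5·0.6944 / (0.5·0.6944 + 0.3·0.3056) ≈ 0.7911
After 'absent': P(author J) = 0.5·0.7911 / (0.5·0.7911 + 0.3·0.2089) ≈ 0.8633
After 'absent': P(author J) = 0.5·0.8633 / (0.5·0.8633 + 0.3·0.1367) ≈ 0.9132

0.9132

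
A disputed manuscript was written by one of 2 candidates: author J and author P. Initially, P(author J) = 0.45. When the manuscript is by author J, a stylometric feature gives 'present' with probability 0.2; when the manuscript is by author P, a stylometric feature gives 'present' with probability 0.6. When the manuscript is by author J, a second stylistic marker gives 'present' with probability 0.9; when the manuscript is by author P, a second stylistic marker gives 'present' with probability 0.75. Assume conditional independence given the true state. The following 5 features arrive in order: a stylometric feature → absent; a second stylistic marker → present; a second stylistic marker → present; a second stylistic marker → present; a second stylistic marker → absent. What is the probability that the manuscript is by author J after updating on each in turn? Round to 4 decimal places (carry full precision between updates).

0.5307

After a stylometric feature='absent': P(author J) = 0.8·0.4500 / (0.8·0.4500 + 0.4·0.5500) ≈ 0.6207
After a second stylistic marker='present': P(author J) = 0.9·0.6207 / (0.9·0.6207 + 0.75·0.3793) ≈ 0.6626
After a second stylistic marker='present': P(author J) = 0.9·0.6626 / (0.9·0.6626 + 0.75·0.3374) ≈ 0.7021
After a second stylistic marker='present': P(author J) = 0.9·0.7021 / (0.9·0.7021 + 0.75·0.2979) ≈ 0.7387
After a second stylistic marker='absent': P(author J) = 0.1·0.7387 / (0.1·0.7387 + 0.25·0.2613) ≈ 0.5307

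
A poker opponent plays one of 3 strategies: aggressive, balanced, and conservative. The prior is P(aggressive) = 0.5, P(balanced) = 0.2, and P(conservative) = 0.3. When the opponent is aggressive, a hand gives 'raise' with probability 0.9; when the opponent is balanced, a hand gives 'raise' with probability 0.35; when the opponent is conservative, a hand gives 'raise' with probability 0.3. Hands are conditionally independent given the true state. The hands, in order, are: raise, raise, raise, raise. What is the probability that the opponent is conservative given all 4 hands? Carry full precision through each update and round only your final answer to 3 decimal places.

0.007

After 'raise': normaliser = 0.9·0.5000 + 0.35·0.2000 + 0.3·0.3000; P(aggressive) ≈ 0.7377, P(balanced) ≈ 0.1148, P(conservative) ≈ 0.1475
After 'raise': normaliser = 0.9·0.7377 + 0.35·0.1148 + 0.3·0.1475; P(aggressive) ≈ 0.8872, P(balanced) ≈ 0.0537, P(conservative) ≈ 0.0591
After 'raise': normaliser = 0.9·0.8872 + 0.35·0.0537 + 0.3·0.0591; P(aggressive) ≈ 0.9563, P(balanced) ≈ 0.0225, P(conservative) ≈ 0.0213
After 'raise': normaliser = 0.9·0.9563 + 0.35·0.0225 + 0.3·0.0213; P(aggressive) ≈ 0.9837, P(balanced) ≈ 0.0090, P(conservative) ≈ 0.0073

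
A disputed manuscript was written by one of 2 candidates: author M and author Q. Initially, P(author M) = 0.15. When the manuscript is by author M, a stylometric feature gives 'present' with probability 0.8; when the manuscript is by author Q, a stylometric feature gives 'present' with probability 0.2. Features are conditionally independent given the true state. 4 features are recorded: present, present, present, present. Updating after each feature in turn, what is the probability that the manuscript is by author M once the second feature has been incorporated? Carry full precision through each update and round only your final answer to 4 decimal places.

After 'present': P(author M) = 0.8·0.1500 / (0.8·0.1500 + 0.2·0.8500) ≈ 0.4138
After 'present': P(author M) = 0.8·0.4138 / (0.8·0.4138 + 0.2·0.5862) ≈ 0.7385

0.7385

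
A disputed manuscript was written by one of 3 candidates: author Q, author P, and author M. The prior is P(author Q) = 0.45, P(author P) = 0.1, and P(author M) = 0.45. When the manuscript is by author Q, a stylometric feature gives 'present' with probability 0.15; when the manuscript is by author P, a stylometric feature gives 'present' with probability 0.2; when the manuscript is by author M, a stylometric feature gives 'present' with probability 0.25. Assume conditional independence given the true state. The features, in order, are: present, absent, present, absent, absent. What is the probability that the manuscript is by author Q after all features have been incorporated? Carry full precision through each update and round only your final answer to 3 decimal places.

0.309

After 'present': normaliser = 0.15·0.4500 + 0.2·0.1000 + 0.25·0.4500; P(author Q) ≈ 0.3375, P(author P) ≈ 0.1000, P(author M) ≈ 0.5625
After 'absent': normaliser = 0.85·0.3375 + 0.8·0.1000 + 0.75·0.5625; P(author Q) ≈ 0.3637, P(author P) ≈ 0.1014, P(author M) ≈ 0.5349
After 'present': normaliser = 0.15·0.3637 + 0.2·0.1014 + 0.25·0.5349; P(author Q) ≈ 0.2616, P(author P) ≈ 0.0973, P(author M) ≈ 0.6411
After 'absent': normaliser = 0.85·0.2616 + 0.8·0.0973 + 0.75·0.6411; P(author Q) ≈ 0.2847, P(author P) ≈ 0.0996, P(author M) ≈ 0.6157
After 'absent': normaliser = 0.85·0.2847 + 0.8·0.0996 + 0.75·0.6157; P(author Q) ≈ 0.3089, P(author P) ≈ 0.1017, P(author M) ≈ 0.5894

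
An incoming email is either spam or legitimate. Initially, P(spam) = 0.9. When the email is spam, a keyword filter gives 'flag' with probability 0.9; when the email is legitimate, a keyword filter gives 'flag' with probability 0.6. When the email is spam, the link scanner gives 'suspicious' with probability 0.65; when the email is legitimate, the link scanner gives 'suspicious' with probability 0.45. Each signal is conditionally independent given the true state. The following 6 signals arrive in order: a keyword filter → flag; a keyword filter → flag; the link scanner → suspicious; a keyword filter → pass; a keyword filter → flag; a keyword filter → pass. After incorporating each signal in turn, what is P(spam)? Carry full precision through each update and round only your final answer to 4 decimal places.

After a keyword filter='flag': P(spam) = 0.9·0.9000 / (0.9·0.9000 + 0.6·0.1000) ≈ 0.9310
After a keyword filter='flag': P(spam) = 0.9·0.9310 / (0.9·0.9310 + 0.6·0.0690) ≈ 0.9529
After the link scanner='suspicious': P(spam) = 0.65·0.9529 / (0.65·0.9529 + 0.45·0.0471) ≈ 0.9669
After a keyword filter='pass': P(spam) = 0.1·0.9669 / (0.1·0.9669 + 0.4·0.0331) ≈ 0.8797
After a keyword filter='flag': P(spam) = 0.9·0.8797 / (0.9·0.8797 + 0.6·0.1203) ≈ 0.9164
After a keyword filter='pass': P(spam) = 0.1·0.9164 / (0.1·0.9164 + 0.4·0.0836) ≈ 0.7328

0.7328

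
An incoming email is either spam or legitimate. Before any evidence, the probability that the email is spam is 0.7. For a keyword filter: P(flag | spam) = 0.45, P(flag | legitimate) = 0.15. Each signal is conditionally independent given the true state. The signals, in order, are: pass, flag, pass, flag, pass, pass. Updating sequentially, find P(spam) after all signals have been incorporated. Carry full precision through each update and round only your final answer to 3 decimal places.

0.786

After 'pass': P(spam) = 0.55·0.7000 / (0.55·0.7000 + 0.85·0.3000) ≈ 0.6016
After 'flag': P(spam) = 0.45·0.6016 / (0.45·0.6016 + 0.15·0.3984) ≈ 0.8191
After 'pass': P(spam) = 0.55·0.8191 / (0.55·0.8191 + 0.85·0.1809) ≈ 0.7456
After 'flag': P(spam) = 0.45·0.7456 / (0.45·0.7456 + 0.15·0.2544) ≈ 0.8979
After 'pass': P(spam) = 0.55·0.8979 / (0.55·0.8979 + 0.85·0.1021) ≈ 0.8505
After 'pass': P(spam) = 0.55·0.8505 / (0.55·0.8505 + 0.85·0.1495) ≈ 0.7864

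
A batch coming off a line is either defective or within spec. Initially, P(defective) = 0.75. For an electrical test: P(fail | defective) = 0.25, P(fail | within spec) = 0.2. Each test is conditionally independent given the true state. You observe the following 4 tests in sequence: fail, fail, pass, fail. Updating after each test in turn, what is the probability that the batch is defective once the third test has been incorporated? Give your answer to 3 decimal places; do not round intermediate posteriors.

After 'fail': P(defective) = 0.25·0.7500 / (0.25·0.7500 + 0.2·0.2500) ≈ 0.7895
After 'fail': P(defective) = 0.25·0.7895 / (0.25·0.7895 + 0.2·0.2105) ≈ 0.8242
After 'pass': P(defective) = 0.75·0.8242 / (0.75·0.8242 + 0.8·0.1758) ≈ 0.8146

0.815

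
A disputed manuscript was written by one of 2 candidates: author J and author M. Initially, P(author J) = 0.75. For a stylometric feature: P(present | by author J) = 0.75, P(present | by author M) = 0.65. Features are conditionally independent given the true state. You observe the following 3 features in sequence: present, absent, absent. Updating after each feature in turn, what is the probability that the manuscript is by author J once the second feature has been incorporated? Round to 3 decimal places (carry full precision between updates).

After 'present': P(author J) = 0.75·0.7500 / (0.75·0.7500 + 0.65·0.2500) ≈ 0.7759
After 'absent': P(author J) = 0.25·0.7759 / (0.25·0.7759 + 0.35·0.2241) ≈ 0.7120

0.712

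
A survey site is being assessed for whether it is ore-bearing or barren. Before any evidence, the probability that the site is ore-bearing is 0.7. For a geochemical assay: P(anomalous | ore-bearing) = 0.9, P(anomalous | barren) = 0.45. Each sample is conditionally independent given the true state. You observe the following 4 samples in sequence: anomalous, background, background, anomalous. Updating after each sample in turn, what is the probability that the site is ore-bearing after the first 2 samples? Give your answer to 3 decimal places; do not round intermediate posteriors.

0.459

Each posterior becomes the prior for the next update.
After 'anomalous': P(ore) = 0.9·0.7000 / (0.9·0.7000 + 0.45·0.3000) ≈ 0.8235
After 'background': P(ore) = 0.1·0.8235 / (0.1·0.8235 + 0.55·0.1765) ≈ 0.4590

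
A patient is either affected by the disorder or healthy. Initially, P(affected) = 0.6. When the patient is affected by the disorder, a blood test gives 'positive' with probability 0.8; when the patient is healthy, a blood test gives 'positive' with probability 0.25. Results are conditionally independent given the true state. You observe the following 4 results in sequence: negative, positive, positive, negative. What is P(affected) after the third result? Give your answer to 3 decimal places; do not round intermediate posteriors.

0.804

After 'negative': P(affected) = 0.2·0.6000 / (0.2·0.6000 + 0.75·0.4000) ≈ 0.2857
After 'positive': P(affected) = 0.8·0.2857 / (0.8·0.2857 + 0.25·0.7143) ≈ 0.5614
After 'positive': P(affected) = 0.8·0.5614 / (0.8·0.5614 + 0.25·0.4386) ≈ 0.8038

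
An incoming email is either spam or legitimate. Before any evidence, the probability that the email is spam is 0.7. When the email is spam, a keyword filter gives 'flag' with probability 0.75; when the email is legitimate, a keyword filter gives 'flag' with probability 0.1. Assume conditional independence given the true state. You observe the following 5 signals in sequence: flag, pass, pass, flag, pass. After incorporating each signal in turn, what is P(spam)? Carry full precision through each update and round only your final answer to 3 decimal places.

After 'flag': P(spam) = 0.75·0.7000 / (0.75·0.7000 + 0.1·0.3000) ≈ 0.9459
After 'pass': P(spam) = 0.25·0.9459 / (0.25·0.9459 + 0.9·0.0541) ≈ 0.8294
After 'pass': P(spam) = 0.25·0.8294 / (0.25·0.8294 + 0.9·0.1706) ≈ 0.5745
After 'flag': P(spam) = 0.75·0.5745 / (0.75·0.5745 + 0.1·0.4255) ≈ 0.9101
After 'pass': P(spam) = 0.25·0.9101 / (0.25·0.9101 + 0.9·0.0899) ≈ 0.7377

0.738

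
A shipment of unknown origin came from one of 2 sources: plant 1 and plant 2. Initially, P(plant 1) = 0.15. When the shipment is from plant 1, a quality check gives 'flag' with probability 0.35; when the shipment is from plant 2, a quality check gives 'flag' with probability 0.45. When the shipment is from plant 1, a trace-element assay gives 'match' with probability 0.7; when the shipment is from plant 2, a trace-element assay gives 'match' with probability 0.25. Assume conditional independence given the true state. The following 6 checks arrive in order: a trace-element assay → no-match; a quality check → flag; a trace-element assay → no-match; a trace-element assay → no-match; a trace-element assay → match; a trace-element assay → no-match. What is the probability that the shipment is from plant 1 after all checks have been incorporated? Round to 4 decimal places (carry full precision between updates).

0.0097

After a trace-element assay='no-match': P(plant 1) = 0.3·0.1500 / (0.3·0.1500 + 0.75·0.8500) ≈ 0.0659
After a quality check='flag': P(plant 1) = 0.35·0.0659 / (0.35·0.0659 + 0.45·0.9341) ≈ 0.0520
After a trace-element assay='no-match': P(plant 1) = 0.3·0.0520 / (0.3·0.0520 + 0.75·0.9480) ≈ 0.0215
After a trace-element assay='no-match': P(plant 1) = 0.3·0.0215 / (0.3·0.0215 + 0.75·0.9785) ≈ 0.0087
After a trace-element assay='match': P(plant 1) = 0.7·0.0087 / (0.7·0.0087 + 0.25·0.9913) ≈ 0.0240
After a trace-element assay='no-match': P(plant 1) = 0.3·0.0240 / (0.3·0.0240 + 0.75·0.9760) ≈ 0.0097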